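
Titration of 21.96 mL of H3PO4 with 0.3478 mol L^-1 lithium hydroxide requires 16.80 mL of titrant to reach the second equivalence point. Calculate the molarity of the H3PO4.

0.133 M

n(LiOH) = 0.3478 x 0.01680 = 0.005843 mol.
At the second equivalence point, 2 mol OH^- react per mol H3PO4, so n(H3PO4) = 0.005843 / 2 = 0.002922 mol.
[H3PO4] = 0.002922 / 0.02196 L = 0.133 M.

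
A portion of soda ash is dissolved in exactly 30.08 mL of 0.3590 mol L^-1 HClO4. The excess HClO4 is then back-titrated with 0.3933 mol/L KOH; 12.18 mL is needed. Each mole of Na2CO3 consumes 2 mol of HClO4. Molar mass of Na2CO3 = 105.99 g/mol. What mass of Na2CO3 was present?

Total n(HClO4) added = 0.3590 x 0.03008 = 0.01080 mol.
n(KOH) used = 0.3933 x 0.01218 = 0.004790 mol, which equals the excess n(HClO4).
So n(HClO4) consumed by the sample = 0.01080 - 0.004790 = 0.006008 mol.
n(Na2CO3) = 0.006008 / 2 = 0.003004 mol.
mass = 0.003004 mol x 105.99 g/mol = 0.318 g.

0.318 g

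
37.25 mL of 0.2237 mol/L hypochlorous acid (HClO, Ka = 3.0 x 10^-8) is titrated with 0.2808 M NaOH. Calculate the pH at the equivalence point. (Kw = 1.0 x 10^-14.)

n(HClO) = 0.2237 x 0.03725 = 0.008333 mol; V(NaOH) at equivalence = 0.008333/0.2808 = 0.02968 L.
At equivalence all the acid is converted to ClO-; total volume = 0.03725 + 0.02968 = 0.06693 L, so [ClO-] = 0.008333/0.06693 = 0.1245 M.
Kb = Kw/Ka = 1.0e-14 / 3.0 x 10^-8 = 3.33e-7.
[OH^-] = sqrt(Kb x [ClO-]) = sqrt(3.33e-7 x 0.1245) = 0.000204 M.
pOH = 3.69, so pH = 14.00 - 3.69 = 10.31.

10.31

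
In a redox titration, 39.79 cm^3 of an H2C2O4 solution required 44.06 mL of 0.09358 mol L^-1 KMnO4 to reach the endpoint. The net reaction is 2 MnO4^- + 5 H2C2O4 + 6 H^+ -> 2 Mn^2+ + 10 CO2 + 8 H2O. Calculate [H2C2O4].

0.259 M

n(KMnO4) = 0.09358 x 0.04406 = 0.004123 mol.
From the balanced equation, 2 mol KMnO4 reacts with 5 mol H2C2O4, so n(H2C2O4) = 0.004123 x 5/2 = 0.01031 mol.
[H2C2O4] = 0.01031 / 0.03979 L = 0.259 M.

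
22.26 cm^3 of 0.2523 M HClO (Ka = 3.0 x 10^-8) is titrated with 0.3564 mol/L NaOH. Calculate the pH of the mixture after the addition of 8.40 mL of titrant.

Initial n(HClO) = 0.2523 x 0.02226 = 0.005616 mol.
n(NaOH) added = 0.3564 x 0.008400 = 0.002994 mol, converting that many moles of HClO to ClO-.
Remaining n(HClO) = 0.002622 mol; n(ClO-) = 0.002994 mol.
By Henderson-Hasselbalch, pH = pKa + log([A^-]/[HA]) = 7.52 + log(0.002994/0.002622) = 7.52 + (+0.06) = 7.58.

7.58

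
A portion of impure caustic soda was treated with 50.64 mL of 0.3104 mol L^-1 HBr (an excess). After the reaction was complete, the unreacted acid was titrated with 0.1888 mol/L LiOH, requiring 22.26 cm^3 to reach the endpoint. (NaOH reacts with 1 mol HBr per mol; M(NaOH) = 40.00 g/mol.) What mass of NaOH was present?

0.461 g

Total n(HBr) added = 0.3104 x 0.05064 = 0.01572 mol.
n(LiOH) used = 0.1888 x 0.02226 = 0.004203 mol, which equals the excess n(HBr).
So n(HBr) consumed by the sample = 0.01572 - 0.004203 = 0.01152 mol.
n(NaOH) = 0.01152 / 1 = 0.01152 mol.
mass = 0.01152 mol x 40.00 g/mol = 0.461 g.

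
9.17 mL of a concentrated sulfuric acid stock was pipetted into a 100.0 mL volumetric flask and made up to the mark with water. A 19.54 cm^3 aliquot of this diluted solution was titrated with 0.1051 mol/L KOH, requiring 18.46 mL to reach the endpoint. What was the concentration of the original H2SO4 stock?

n(KOH) = 0.1051 x 0.01846 = 0.001940 mol.
n(H2SO4) in the aliquot = 0.001940 x 1/2 = 0.0009701 mol.
[diluted H2SO4] = 0.0009701 / 0.01954 = 0.04965 M.
Dilution factor = 100.0/9.170 = 10.91, so [stock] = 0.04965 x 10.91 = 0.541 M.

0.541 M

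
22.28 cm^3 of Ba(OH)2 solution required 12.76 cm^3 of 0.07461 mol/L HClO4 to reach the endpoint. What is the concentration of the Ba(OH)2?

n(HClO4) delivered = 0.07461 x 0.01276 = 0.0009520 mol.
The reaction is 1 Ba(OH)2 + 2 HClO4, so n(Ba(OH)2) = 0.0009520 x 1/2 = 0.0004760 mol.
[Ba(OH)2] = 0.0004760 mol / 0.02228 L = 0.0214 M.

0.0214 M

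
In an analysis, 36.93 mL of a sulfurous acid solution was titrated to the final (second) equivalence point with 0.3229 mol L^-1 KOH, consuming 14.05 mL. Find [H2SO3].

0.0614 M

n(KOH) = 0.3229 x 0.01405 = 0.004537 mol.
At the final (second) equivalence point, 2 mol OH^- react per mol H2SO3, so n(H2SO3) = 0.004537 / 2 = 0.002268 mol.
[H2SO3] = 0.002268 / 0.03693 L = 0.0614 M.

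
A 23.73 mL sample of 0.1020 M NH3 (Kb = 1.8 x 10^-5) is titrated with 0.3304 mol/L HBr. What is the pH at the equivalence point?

n(NH3) = 0.1020 x 0.02373 = 0.002420 mol; V(HBr) at equivalence = 0.002420/0.3304 = 0.007326 L.
At equivalence the base is fully converted to NH4+; total volume = 0.03106 L, so [NH4+] = 0.002420/0.03106 = 0.07794 M.
Ka(NH4+) = Kw/Kb = 1.0e-14 / 1.8 x 10^-5 = 5.56e-10.
[H^+] = sqrt(Ka x [NH4+]) = sqrt(5.56e-10 x 0.07794) = 6.58e-6 M.
pH = -log(6.58e-6) = 5.18.

5.18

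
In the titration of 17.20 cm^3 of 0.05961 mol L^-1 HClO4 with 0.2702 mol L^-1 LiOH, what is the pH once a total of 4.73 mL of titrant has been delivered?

n(acid) = 0.05961 x 0.01720 = 0.001025 mol; n(LiOH) added = 0.2702 x 0.004730 = 0.001278 mol.
Base is in excess by 0.001278 - 0.001025 = 0.0002528 mol in a total volume of 0.02193 L.
[OH^-] = 0.0002528/0.02193 = 0.01153 M, so pOH = 1.94 and pH = 14.00 - 1.94 = 12.06.

12.06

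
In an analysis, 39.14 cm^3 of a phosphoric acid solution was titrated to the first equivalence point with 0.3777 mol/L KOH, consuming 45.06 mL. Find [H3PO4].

0.435 M

n(KOH) = 0.3777 x 0.04506 = 0.01702 mol.
At the first equivalence point, 1 mol OH^- react per mol H3PO4, so n(H3PO4) = 0.01702 / 1 = 0.01702 mol.
[H3PO4] = 0.01702 / 0.03914 L = 0.435 M.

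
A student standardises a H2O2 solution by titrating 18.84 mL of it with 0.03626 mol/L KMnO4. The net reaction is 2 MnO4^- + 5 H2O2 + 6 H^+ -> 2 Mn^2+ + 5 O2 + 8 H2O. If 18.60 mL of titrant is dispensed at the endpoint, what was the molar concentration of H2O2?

0.0895 M

n(KMnO4) = 0.03626 x 0.01860 = 0.0006744 mol.
From the balanced equation, 2 mol KMnO4 reacts with 5 mol H2O2, so n(H2O2) = 0.0006744 x 5/2 = 0.001686 mol.
[H2O2] = 0.001686 / 0.01884 L = 0.0895 M.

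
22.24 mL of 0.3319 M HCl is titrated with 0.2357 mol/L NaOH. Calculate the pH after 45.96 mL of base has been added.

n(acid) = 0.3319 x 0.02224 = 0.007381 mol; n(NaOH) added = 0.2357 x 0.04596 = 0.01083 mol.
Base is in excess by 0.01083 - 0.007381 = 0.003451 mol in a total volume of 0.06820 L.
[OH^-] = 0.003451/0.06820 = 0.05061 M, so pOH = 1.30 and pH = 14.00 - 1.30 = 12.70.

12.70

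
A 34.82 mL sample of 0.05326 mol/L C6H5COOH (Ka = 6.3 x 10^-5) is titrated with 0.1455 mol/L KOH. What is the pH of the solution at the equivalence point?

8.40

n(C6H5COOH) = 0.05326 x 0.03482 = 0.001855 mol; V(KOH) at equivalence = 0.001855/0.1455 = 0.01275 L.
At equivalence all the acid is converted to C6H5COO-; total volume = 0.03482 + 0.01275 = 0.04757 L, so [C6H5COO-] = 0.001855/0.04757 = 0.03899 M.
Kb = Kw/Ka = 1.0e-14 / 6.3 x 10^-5 = 1.59e-10.
[OH^-] = sqrt(Kb x [C6H5COO-]) = sqrt(1.59e-10 x 0.03899) = 2.49e-6 M.
pOH = 5.60, so pH = 14.00 - 5.60 = 8.40.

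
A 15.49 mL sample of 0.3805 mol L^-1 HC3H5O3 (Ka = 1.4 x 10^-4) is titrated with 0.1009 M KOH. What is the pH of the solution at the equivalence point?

n(HC3H5O3) = 0.3805 x 0.01549 = 0.005894 mol; V(KOH) at equivalence = 0.005894/0.1009 = 0.05841 L.
At equivalence all the acid is converted to C3H5O3-; total volume = 0.01549 + 0.05841 = 0.07390 L, so [C3H5O3-] = 0.005894/0.07390 = 0.07975 M.
Kb = Kw/Ka = 1.0e-14 / 1.4 x 10^-4 = 7.14e-11.
[OH^-] = sqrt(Kb x [C3H5O3-]) = sqrt(7.14e-11 x 0.07975) = 2.39e-6 M.
pOH = 5.62, so pH = 14.00 - 5.62 = 8.38.

8.38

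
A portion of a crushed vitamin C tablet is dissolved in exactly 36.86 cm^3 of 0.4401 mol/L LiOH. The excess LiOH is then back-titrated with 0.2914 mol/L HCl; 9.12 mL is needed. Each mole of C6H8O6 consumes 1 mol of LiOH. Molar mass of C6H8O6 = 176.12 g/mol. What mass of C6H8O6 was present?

2.39 g

Total n(LiOH) added = 0.4401 x 0.03686 = 0.01622 mol.
n(HCl) used = 0.2914 x 0.009120 = 0.002658 mol, which equals the excess n(LiOH).
So n(LiOH) consumed by the sample = 0.01622 - 0.002658 = 0.01356 mol.
n(C6H8O6) = 0.01356 / 1 = 0.01356 mol.
mass = 0.01356 mol x 176.12 g/mol = 2.39 g.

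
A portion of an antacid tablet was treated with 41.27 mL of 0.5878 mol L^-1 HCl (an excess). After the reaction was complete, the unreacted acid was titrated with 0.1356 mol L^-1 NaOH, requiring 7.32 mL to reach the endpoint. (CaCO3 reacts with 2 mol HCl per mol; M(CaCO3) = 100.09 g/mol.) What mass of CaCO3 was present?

Total n(HCl) added = 0.5878 x 0.04127 = 0.02426 mol.
n(NaOH) used = 0.1356 x 0.007320 = 0.0009926 mol, which equals the excess n(HCl).
So n(HCl) consumed by the sample = 0.02426 - 0.0009926 = 0.02327 mol.
n(CaCO3) = 0.02327 / 2 = 0.01163 mol.
mass = 0.01163 mol x 100.09 g/mol = 1.16 g.

1.16 g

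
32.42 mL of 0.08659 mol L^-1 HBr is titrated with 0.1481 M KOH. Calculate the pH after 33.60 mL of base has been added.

12.52

n(acid) = 0.08659 x 0.03242 = 0.002807 mol; n(KOH) added = 0.1481 x 0.03360 = 0.004976 mol.
Base is in excess by 0.004976 - 0.002807 = 0.002169 mol in a total volume of 0.06602 L.
[OH^-] = 0.002169/0.06602 = 0.03285 M, so pOH = 1.48 and pH = 14.00 - 1.48 = 12.52.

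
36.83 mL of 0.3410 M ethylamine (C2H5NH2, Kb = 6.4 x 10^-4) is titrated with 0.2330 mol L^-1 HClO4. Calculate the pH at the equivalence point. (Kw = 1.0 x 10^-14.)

n(C2H5NH2) = 0.3410 x 0.03683 = 0.01256 mol; V(HClO4) at equivalence = 0.01256/0.2330 = 0.05390 L.
At equivalence the base is fully converted to C2H5NH3+; total volume = 0.09073 L, so [C2H5NH3+] = 0.01256/0.09073 = 0.1384 M.
Ka(C2H5NH3+) = Kw/Kb = 1.0e-14 / 6.4 x 10^-4 = 1.56e-11.
[H^+] = sqrt(Ka x [C2H5NH3+]) = sqrt(1.56e-11 x 0.1384) = 1.47e-6 M.
pH = -log(1.47e-6) = 5.83.

5.83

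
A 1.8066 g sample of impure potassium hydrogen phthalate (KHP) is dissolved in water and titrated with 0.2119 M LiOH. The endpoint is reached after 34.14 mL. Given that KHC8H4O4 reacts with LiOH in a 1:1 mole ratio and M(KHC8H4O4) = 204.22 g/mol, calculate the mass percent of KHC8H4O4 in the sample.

81.8%

n(LiOH) = 0.2119 x 0.03414 = 0.007234 mol.
n(KHC8H4O4) = 0.007234 / 1 = 0.007234 mol.
mass of KHC8H4O4 = 0.007234 x 204.22 = 1.477 g.
% purity = 1.477 / 1.8066 x 100 = 81.8%.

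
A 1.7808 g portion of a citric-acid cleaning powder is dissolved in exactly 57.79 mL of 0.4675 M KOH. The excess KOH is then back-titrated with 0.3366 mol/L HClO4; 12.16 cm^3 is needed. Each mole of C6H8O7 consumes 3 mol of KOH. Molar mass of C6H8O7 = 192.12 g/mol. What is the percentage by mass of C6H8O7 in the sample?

82.4%

Total n(KOH) added = 0.4675 x 0.05779 = 0.02702 mol.
n(HClO4) used = 0.3366 x 0.01216 = 0.004093 mol, which equals the excess n(KOH).
So n(KOH) consumed by the sample = 0.02702 - 0.004093 = 0.02292 mol.
n(C6H8O7) = 0.02292 / 3 = 0.007641 mol.
mass C6H8O7 = 0.007641 x 192.12 = 1.468 g, so %C6H8O7 = 1.468/1.7808 x 100 = 82.4%.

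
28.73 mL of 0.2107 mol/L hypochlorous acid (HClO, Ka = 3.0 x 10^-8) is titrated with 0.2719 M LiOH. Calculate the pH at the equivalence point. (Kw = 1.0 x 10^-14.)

10.30

n(HClO) = 0.2107 x 0.02873 = 0.006053 mol; V(LiOH) at equivalence = 0.006053/0.2719 = 0.02226 L.
At equivalence all the acid is converted to ClO-; total volume = 0.02873 + 0.02226 = 0.05099 L, so [ClO-] = 0.006053/0.05099 = 0.1187 M.
Kb = Kw/Ka = 1.0e-14 / 3.0 x 10^-8 = 3.33e-7.
[OH^-] = sqrt(Kb x [ClO-]) = sqrt(3.33e-7 x 0.1187) = 0.000199 M.
pOH = 3.70, so pH = 14.00 - 3.70 = 10.30.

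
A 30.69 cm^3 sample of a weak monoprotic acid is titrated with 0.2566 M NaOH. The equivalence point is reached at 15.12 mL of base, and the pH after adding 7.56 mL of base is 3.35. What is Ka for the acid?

7.56 mL is half of the equivalence volume, so this is the half-equivalence point where [HA] = [A^-].
At half-equivalence pH = pKa, so pKa = 3.35.
Ka = 10^(-3.35) = 4.5 x 10^-4.

4.5 x 10^-4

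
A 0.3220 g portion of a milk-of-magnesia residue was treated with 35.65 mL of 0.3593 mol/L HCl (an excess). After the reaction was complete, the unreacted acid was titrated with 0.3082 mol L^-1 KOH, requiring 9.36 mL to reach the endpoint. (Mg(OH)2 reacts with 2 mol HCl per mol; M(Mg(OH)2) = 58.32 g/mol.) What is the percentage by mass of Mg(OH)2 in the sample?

89.9%

Total n(HCl) added = 0.3593 x 0.03565 = 0.01281 mol.
n(KOH) used = 0.3082 x 0.009360 = 0.002885 mol, which equals the excess n(HCl).
So n(HCl) consumed by the sample = 0.01281 - 0.002885 = 0.009924 mol.
n(Mg(OH)2) = 0.009924 / 2 = 0.004962 mol.
mass Mg(OH)2 = 0.004962 x 58.32 = 0.2894 g, so %Mg(OH)2 = 0.2894/0.3220 x 100 = 89.9%.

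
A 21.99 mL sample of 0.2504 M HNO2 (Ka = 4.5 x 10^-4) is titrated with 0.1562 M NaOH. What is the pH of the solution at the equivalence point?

8.16

n(HNO2) = 0.2504 x 0.02199 = 0.005506 mol; V(NaOH) at equivalence = 0.005506/0.1562 = 0.03525 L.
At equivalence all the acid is converted to NO2-; total volume = 0.02199 + 0.03525 = 0.05724 L, so [NO2-] = 0.005506/0.05724 = 0.09619 M.
Kb = Kw/Ka = 1.0e-14 / 4.5 x 10^-4 = 2.22e-11.
[OH^-] = sqrt(Kb x [NO2-]) = sqrt(2.22e-11 x 0.09619) = 1.46e-6 M.
pOH = 5.84, so pH = 14.00 - 5.84 = 8.16.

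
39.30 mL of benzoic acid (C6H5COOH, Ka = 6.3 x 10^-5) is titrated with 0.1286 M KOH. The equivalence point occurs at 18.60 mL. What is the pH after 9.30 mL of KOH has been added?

9.30 mL is exactly half the equivalence volume (18.60/2), i.e. the half-equivalence point.
There, n(HA) = n(A^-), so pH = pKa = -log(6.3 x 10^-5) = 4.20.

4.20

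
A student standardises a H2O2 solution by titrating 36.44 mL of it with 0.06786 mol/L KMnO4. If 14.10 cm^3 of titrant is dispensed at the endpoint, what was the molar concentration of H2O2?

0.0656 M

n(KMnO4) = 0.06786 x 0.01410 = 0.0009568 mol.
From the balanced equation, 2 mol KMnO4 reacts with 5 mol H2O2, so n(H2O2) = 0.0009568 x 5/2 = 0.002392 mol.
[H2O2] = 0.002392 / 0.03644 L = 0.0656 M.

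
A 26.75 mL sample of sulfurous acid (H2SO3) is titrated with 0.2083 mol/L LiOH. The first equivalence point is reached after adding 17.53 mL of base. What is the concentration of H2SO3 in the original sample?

0.137 M

n(LiOH) = 0.2083 x 0.01753 = 0.003651 mol.
At the first equivalence point, 1 mol OH^- react per mol H2SO3, so n(H2SO3) = 0.003651 / 1 = 0.003651 mol.
[H2SO3] = 0.003651 / 0.02675 L = 0.137 M.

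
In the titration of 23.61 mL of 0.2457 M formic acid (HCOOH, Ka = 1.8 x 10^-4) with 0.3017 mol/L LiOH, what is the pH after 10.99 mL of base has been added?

3.87

Initial n(HCOOH) = 0.2457 x 0.02361 = 0.005801 mol.
n(LiOH) added = 0.3017 x 0.01099 = 0.003316 mol, converting that many moles of HCOOH to HCOO-.
Remaining n(HCOOH) = 0.002485 mol; n(HCOO-) = 0.003316 mol.
By Henderson-Hasselbalch, pH = pKa + log([A^-]/[HA]) = 3.74 + log(0.003316/0.002485) = 3.74 + (+0.13) = 3.87.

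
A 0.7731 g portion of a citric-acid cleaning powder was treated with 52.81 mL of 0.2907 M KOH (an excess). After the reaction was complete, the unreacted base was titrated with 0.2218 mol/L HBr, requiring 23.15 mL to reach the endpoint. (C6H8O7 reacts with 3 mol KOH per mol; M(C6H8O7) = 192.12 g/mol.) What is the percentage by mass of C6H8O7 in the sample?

Total n(KOH) added = 0.2907 x 0.05281 = 0.01535 mol.
n(HBr) used = 0.2218 x 0.02315 = 0.005135 mol, which equals the excess n(KOH).
So n(KOH) consumed by the sample = 0.01535 - 0.005135 = 0.01022 mol.
n(C6H8O7) = 0.01022 / 3 = 0.003406 mol.
mass C6H8O7 = 0.003406 x 192.12 = 0.6543 g, so %C6H8O7 = 0.6543/0.7731 x 100 = 84.6%.

84.6%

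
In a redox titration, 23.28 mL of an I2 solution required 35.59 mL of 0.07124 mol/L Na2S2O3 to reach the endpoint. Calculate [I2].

n(Na2S2O3) = 0.07124 x 0.03559 = 0.002535 mol.
From the balanced equation, 2 mol Na2S2O3 reacts with 1 mol I2, so n(I2) = 0.002535 x 1/2 = 0.001268 mol.
[I2] = 0.001268 / 0.02328 L = 0.0545 M.

0.0545 M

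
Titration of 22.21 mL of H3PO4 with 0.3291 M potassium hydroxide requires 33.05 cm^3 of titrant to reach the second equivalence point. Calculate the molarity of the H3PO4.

0.245 M

n(KOH) = 0.3291 x 0.03305 = 0.01088 mol.
At the second equivalence point, 2 mol OH^- react per mol H3PO4, so n(H3PO4) = 0.01088 / 2 = 0.005438 mol.
[H3PO4] = 0.005438 / 0.02221 L = 0.245 M.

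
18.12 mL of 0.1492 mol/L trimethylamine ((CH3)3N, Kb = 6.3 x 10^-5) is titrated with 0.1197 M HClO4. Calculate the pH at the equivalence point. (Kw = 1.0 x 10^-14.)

5.49

n((CH3)3N) = 0.1492 x 0.01812 = 0.002704 mol; V(HClO4) at equivalence = 0.002704/0.1197 = 0.02259 L.
At equivalence the base is fully converted to (CH3)3NH+; total volume = 0.04071 L, so [(CH3)3NH+] = 0.002704/0.04071 = 0.06642 M.
Ka((CH3)3NH+) = Kw/Kb = 1.0e-14 / 6.3 x 10^-5 = 1.59e-10.
[H^+] = sqrt(Ka x [(CH3)3NH+]) = sqrt(1.59e-10 x 0.06642) = 3.25e-6 M.
pH = -log(3.25e-6) = 5.49.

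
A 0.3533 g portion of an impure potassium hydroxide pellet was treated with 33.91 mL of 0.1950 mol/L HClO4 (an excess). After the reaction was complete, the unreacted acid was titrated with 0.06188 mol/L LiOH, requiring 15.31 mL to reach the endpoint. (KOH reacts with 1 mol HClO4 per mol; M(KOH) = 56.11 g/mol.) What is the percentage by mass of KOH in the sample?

90.0%

Total n(HClO4) added = 0.1950 x 0.03391 = 0.006612 mol.
n(LiOH) used = 0.06188 x 0.01531 = 0.0009474 mol, which equals the excess n(HClO4).
So n(HClO4) consumed by the sample = 0.006612 - 0.0009474 = 0.005665 mol.
n(KOH) = 0.005665 / 1 = 0.005665 mol.
mass KOH = 0.005665 x 56.11 = 0.3179 g, so %KOH = 0.3179/0.3533 x 100 = 90.0%.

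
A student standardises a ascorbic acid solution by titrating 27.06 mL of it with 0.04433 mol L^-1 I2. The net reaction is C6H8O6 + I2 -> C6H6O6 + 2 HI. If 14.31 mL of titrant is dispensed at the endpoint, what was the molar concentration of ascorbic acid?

n(I2) = 0.04433 x 0.01431 = 0.0006344 mol.
From the balanced equation, 1 mol I2 reacts with 1 mol ascorbic acid, so n(ascorbic acid) = 0.0006344 x 1/1 = 0.0006344 mol.
[ascorbic acid] = 0.0006344 / 0.02706 L = 0.0234 M.

0.0234 M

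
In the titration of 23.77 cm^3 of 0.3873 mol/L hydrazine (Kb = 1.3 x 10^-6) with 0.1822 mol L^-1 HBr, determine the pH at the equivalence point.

n(N2H4) = 0.3873 x 0.02377 = 0.009206 mol; V(HBr) at equivalence = 0.009206/0.1822 = 0.05053 L.
At equivalence the base is fully converted to N2H5+; total volume = 0.07430 L, so [N2H5+] = 0.009206/0.07430 = 0.1239 M.
Ka(N2H5+) = Kw/Kb = 1.0e-14 / 1.3 x 10^-6 = 7.69e-9.
[H^+] = sqrt(Ka x [N2H5+]) = sqrt(7.69e-9 x 0.1239) = 3.09e-5 M.
pH = -log(3.09e-5) = 4.51.

4.51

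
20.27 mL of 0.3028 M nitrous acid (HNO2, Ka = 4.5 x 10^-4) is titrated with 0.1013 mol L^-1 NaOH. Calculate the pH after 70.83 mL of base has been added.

n(acid) = 0.3028 x 0.02027 = 0.006138 mol; n(NaOH) added = 0.1013 x 0.07083 = 0.007175 mol.
Base is in excess by 0.007175 - 0.006138 = 0.001037 mol in a total volume of 0.09110 L.
[OH^-] = 0.001037/0.09110 = 0.01139 M, so pOH = 1.94 and pH = 14.00 - 1.94 = 12.06.

12.06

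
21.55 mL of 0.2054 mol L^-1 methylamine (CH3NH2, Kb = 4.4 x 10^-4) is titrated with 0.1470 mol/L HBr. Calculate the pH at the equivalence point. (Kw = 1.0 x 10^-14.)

5.86

n(CH3NH2) = 0.2054 x 0.02155 = 0.004426 mol; V(HBr) at equivalence = 0.004426/0.1470 = 0.03011 L.
At equivalence the base is fully converted to CH3NH3+; total volume = 0.05166 L, so [CH3NH3+] = 0.004426/0.05166 = 0.08568 M.
Ka(CH3NH3+) = Kw/Kb = 1.0e-14 / 4.4 x 10^-4 = 2.27e-11.
[H^+] = sqrt(Ka x [CH3NH3+]) = sqrt(2.27e-11 x 0.08568) = 1.40e-6 M.
pH = -log(1.40e-6) = 5.86.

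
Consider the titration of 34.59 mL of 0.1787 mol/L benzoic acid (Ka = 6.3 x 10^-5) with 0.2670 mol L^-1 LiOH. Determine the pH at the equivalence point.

n(C6H5COOH) = 0.1787 x 0.03459 = 0.006181 mol; V(LiOH) at equivalence = 0.006181/0.2670 = 0.02315 L.
At equivalence all the acid is converted to C6H5COO-; total volume = 0.03459 + 0.02315 = 0.05774 L, so [C6H5COO-] = 0.006181/0.05774 = 0.1071 M.
Kb = Kw/Ka = 1.0e-14 / 6.3 x 10^-5 = 1.59e-10.
[OH^-] = sqrt(Kb x [C6H5COO-]) = sqrt(1.59e-10 x 0.1071) = 4.12e-6 M.
pOH = 5.38, so pH = 14.00 - 5.38 = 8.62.

8.62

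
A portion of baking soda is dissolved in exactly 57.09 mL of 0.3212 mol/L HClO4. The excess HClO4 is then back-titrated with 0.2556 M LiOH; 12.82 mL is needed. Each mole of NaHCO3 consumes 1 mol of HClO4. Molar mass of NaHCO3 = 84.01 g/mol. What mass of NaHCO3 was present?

1.27 g

Total n(HClO4) added = 0.3212 x 0.05709 = 0.01834 mol.
n(LiOH) used = 0.2556 x 0.01282 = 0.003277 mol, which equals the excess n(HClO4).
So n(HClO4) consumed by the sample = 0.01834 - 0.003277 = 0.01506 mol.
n(NaHCO3) = 0.01506 / 1 = 0.01506 mol.
mass = 0.01506 mol x 84.01 g/mol = 1.27 g.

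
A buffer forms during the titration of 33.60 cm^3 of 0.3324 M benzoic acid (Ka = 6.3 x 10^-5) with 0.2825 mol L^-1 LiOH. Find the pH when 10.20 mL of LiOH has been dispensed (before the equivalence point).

Initial n(C6H5COOH) = 0.3324 x 0.03360 = 0.01117 mol.
n(LiOH) added = 0.2825 x 0.01020 = 0.002881 mol, converting that many moles of C6H5COOH to C6H5COO-.
Remaining n(C6H5COOH) = 0.008287 mol; n(C6H5COO-) = 0.002881 mol.
By Henderson-Hasselbalch, pH = pKa + log([A^-]/[HA]) = 4.20 + log(0.002881/0.008287) = 4.20 + (-0.46) = 3.74.

3.74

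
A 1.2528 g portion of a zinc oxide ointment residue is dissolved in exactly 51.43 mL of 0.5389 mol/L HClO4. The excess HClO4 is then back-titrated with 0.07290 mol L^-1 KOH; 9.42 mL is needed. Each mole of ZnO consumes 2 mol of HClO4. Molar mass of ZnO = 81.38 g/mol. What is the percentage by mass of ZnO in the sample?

Total n(HClO4) added = 0.5389 x 0.05143 = 0.02772 mol.
n(KOH) used = 0.07290 x 0.009420 = 0.0006867 mol, which equals the excess n(HClO4).
So n(HClO4) consumed by the sample = 0.02772 - 0.0006867 = 0.02703 mol.
n(ZnO) = 0.02703 / 2 = 0.01351 mol.
mass ZnO = 0.01351 x 81.38 = 1.100 g, so %ZnO = 1.100/1.2528 x 100 = 87.8%.

87.8%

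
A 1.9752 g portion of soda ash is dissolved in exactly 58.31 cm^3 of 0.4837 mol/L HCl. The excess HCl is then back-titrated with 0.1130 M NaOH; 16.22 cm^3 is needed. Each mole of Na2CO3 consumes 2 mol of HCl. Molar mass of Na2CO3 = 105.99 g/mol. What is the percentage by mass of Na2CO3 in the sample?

Total n(HCl) added = 0.4837 x 0.05831 = 0.02820 mol.
n(NaOH) used = 0.1130 x 0.01622 = 0.001833 mol, which equals the excess n(HCl).
So n(HCl) consumed by the sample = 0.02820 - 0.001833 = 0.02637 mol.
n(Na2CO3) = 0.02637 / 2 = 0.01319 mol.
mass Na2CO3 = 0.01319 x 105.99 = 1.398 g, so %Na2CO3 = 1.398/1.9752 x 100 = 70.8%.

70.8%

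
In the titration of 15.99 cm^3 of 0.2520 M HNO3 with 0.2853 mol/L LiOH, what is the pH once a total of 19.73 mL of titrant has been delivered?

n(acid) = 0.2520 x 0.01599 = 0.004029 mol; n(LiOH) added = 0.2853 x 0.01973 = 0.005629 mol.
Base is in excess by 0.005629 - 0.004029 = 0.001599 mol in a total volume of 0.03572 L.
[OH^-] = 0.001599/0.03572 = 0.04478 M, so pOH = 1.35 and pH = 14.00 - 1.35 = 12.65.

12.65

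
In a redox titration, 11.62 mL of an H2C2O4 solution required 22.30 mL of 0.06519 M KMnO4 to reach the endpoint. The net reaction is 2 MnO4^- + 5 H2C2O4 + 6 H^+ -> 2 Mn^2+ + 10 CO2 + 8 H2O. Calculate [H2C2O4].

n(KMnO4) = 0.06519 x 0.02230 = 0.001454 mol.
From the balanced equation, 2 mol KMnO4 reacts with 5 mol H2C2O4, so n(H2C2O4) = 0.001454 x 5/2 = 0.003634 mol.
[H2C2O4] = 0.003634 / 0.01162 L = 0.313 M.

0.313 M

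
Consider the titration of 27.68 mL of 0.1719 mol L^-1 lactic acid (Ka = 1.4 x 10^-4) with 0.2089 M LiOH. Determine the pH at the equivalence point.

n(HC3H5O3) = 0.1719 x 0.02768 = 0.004758 mol; V(LiOH) at equivalence = 0.004758/0.2089 = 0.02278 L.
At equivalence all the acid is converted to C3H5O3-; total volume = 0.02768 + 0.02278 = 0.05046 L, so [C3H5O3-] = 0.004758/0.05046 = 0.09430 M.
Kb = Kw/Ka = 1.0e-14 / 1.4 x 10^-4 = 7.14e-11.
[OH^-] = sqrt(Kb x [C3H5O3-]) = sqrt(7.14e-11 x 0.09430) = 2.60e-6 M.
pOH = 5.59, so pH = 14.00 - 5.59 = 8.41.

8.41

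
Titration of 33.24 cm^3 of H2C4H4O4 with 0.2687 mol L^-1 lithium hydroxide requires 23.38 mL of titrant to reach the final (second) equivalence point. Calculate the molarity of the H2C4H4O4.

0.0945 M

n(LiOH) = 0.2687 x 0.02338 = 0.006282 mol.
At the final (second) equivalence point, 2 mol OH^- react per mol H2C4H4O4, so n(H2C4H4O4) = 0.006282 / 2 = 0.003141 mol.
[H2C4H4O4] = 0.003141 / 0.03324 L = 0.0945 M.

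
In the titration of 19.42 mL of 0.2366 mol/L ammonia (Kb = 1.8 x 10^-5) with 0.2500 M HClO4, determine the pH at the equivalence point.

5.09

n(NH3) = 0.2366 x 0.01942 = 0.004595 mol; V(HClO4) at equivalence = 0.004595/0.2500 = 0.01838 L.
At equivalence the base is fully converted to NH4+; total volume = 0.03780 L, so [NH4+] = 0.004595/0.03780 = 0.1216 M.
Ka(NH4+) = Kw/Kb = 1.0e-14 / 1.8 x 10^-5 = 5.56e-10.
[H^+] = sqrt(Ka x [NH4+]) = sqrt(5.56e-10 x 0.1216) = 8.22e-6 M.
pH = -log(8.22e-6) = 5.09.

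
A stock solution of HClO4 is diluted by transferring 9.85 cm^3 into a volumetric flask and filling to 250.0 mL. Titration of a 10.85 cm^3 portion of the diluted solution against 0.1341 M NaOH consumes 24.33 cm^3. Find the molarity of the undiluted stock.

n(NaOH) = 0.1341 x 0.02433 = 0.003263 mol.
n(HClO4) in the aliquot = 0.003263 mol.
[diluted HClO4] = 0.003263 / 0.01085 = 0.3007 M.
Dilution factor = 250.0/9.850 = 25.38, so [stock] = 0.3007 x 25.38 = 7.63 M.

7.63 M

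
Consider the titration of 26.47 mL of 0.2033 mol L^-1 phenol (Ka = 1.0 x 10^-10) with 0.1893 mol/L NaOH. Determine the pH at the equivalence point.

11.50

n(C6H5OH) = 0.2033 x 0.02647 = 0.005381 mol; V(NaOH) at equivalence = 0.005381/0.1893 = 0.02843 L.
At equivalence all the acid is converted to C6H5O-; total volume = 0.02647 + 0.02843 = 0.05490 L, so [C6H5O-] = 0.005381/0.05490 = 0.09803 M.
Kb = Kw/Ka = 1.0e-14 / 1.0 x 10^-10 = 0.000100.
[OH^-] = sqrt(Kb x [C6H5O-]) = sqrt(0.000100 x 0.09803) = 0.00313 M.
pOH = 2.50, so pH = 14.00 - 2.50 = 11.50.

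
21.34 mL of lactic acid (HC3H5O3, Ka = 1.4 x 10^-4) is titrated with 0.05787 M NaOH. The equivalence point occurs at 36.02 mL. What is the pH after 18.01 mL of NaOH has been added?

3.85

18.01 mL is exactly half the equivalence volume (36.02/2), i.e. the half-equivalence point.
There, n(HA) = n(A^-), so pH = pKa = -log(1.4 x 10^-4) = 3.85.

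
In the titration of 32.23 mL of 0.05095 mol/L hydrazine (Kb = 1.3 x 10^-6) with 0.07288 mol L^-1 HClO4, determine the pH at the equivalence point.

4.82

n(N2H4) = 0.05095 x 0.03223 = 0.001642 mol; V(HClO4) at equivalence = 0.001642/0.07288 = 0.02253 L.
At equivalence the base is fully converted to N2H5+; total volume = 0.05476 L, so [N2H5+] = 0.001642/0.05476 = 0.02999 M.
Ka(N2H5+) = Kw/Kb = 1.0e-14 / 1.3 x 10^-6 = 7.69e-9.
[H^+] = sqrt(Ka x [N2H5+]) = sqrt(7.69e-9 x 0.02999) = 1.52e-5 M.
pH = -log(1.52e-5) = 4.82.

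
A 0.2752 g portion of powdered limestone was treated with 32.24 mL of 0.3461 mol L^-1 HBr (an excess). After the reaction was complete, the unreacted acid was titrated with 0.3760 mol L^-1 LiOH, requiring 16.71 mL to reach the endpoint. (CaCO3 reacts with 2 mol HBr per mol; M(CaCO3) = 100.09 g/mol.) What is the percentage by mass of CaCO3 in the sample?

Total n(HBr) added = 0.3461 x 0.03224 = 0.01116 mol.
n(LiOH) used = 0.3760 x 0.01671 = 0.006283 mol, which equals the excess n(HBr).
So n(HBr) consumed by the sample = 0.01116 - 0.006283 = 0.004875 mol.
n(CaCO3) = 0.004875 / 2 = 0.002438 mol.
mass CaCO3 = 0.002438 x 100.09 = 0.2440 g, so %CaCO3 = 0.2440/0.2752 x 100 = 88.7%.

88.7%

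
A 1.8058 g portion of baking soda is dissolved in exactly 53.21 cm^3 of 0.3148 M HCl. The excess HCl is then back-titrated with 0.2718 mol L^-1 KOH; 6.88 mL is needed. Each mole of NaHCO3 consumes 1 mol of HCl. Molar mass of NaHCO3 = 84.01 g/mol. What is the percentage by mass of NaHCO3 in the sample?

69.2%

Total n(HCl) added = 0.3148 x 0.05321 = 0.01675 mol.
n(KOH) used = 0.2718 x 0.006880 = 0.001870 mol, which equals the excess n(HCl).
So n(HCl) consumed by the sample = 0.01675 - 0.001870 = 0.01488 mol.
n(NaHCO3) = 0.01488 / 1 = 0.01488 mol.
mass NaHCO3 = 0.01488 x 84.01 = 1.250 g, so %NaHCO3 = 1.250/1.8058 x 100 = 69.2%.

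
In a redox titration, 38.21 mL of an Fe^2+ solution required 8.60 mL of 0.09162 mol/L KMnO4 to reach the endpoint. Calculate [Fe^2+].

0.103 M

n(KMnO4) = 0.09162 x 0.008600 = 0.0007879 mol.
From the balanced equation, 1 mol KMnO4 reacts with 5 mol Fe^2+, so n(Fe^2+) = 0.0007879 x 5/1 = 0.003940 mol.
[Fe^2+] = 0.003940 / 0.03821 L = 0.103 M.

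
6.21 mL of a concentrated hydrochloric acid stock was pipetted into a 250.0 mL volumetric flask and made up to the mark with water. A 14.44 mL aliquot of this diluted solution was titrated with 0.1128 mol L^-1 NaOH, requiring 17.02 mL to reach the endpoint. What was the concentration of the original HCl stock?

n(NaOH) = 0.1128 x 0.01702 = 0.001920 mol.
n(HCl) in the aliquot = 0.001920 mol.
[diluted HCl] = 0.001920 / 0.01444 = 0.1330 M.
Dilution factor = 250.0/6.210 = 40.26, so [stock] = 0.1330 x 40.26 = 5.35 M.

5.35 M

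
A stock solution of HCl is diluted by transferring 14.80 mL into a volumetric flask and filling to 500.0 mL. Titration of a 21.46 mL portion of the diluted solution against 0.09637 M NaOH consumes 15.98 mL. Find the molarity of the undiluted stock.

2.42 M

n(NaOH) = 0.09637 x 0.01598 = 0.001540 mol.
n(HCl) in the aliquot = 0.001540 mol.
[diluted HCl] = 0.001540 / 0.02146 = 0.07176 M.
Dilution factor = 500.0/14.80 = 33.78, so [stock] = 0.07176 x 33.78 = 2.42 M.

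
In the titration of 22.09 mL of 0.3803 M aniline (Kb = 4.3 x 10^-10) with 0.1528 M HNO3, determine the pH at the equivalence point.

n(C6H5NH2) = 0.3803 x 0.02209 = 0.008401 mol; V(HNO3) at equivalence = 0.008401/0.1528 = 0.05498 L.
At equivalence the base is fully converted to C6H5NH3+; total volume = 0.07707 L, so [C6H5NH3+] = 0.008401/0.07707 = 0.1090 M.
Ka(C6H5NH3+) = Kw/Kb = 1.0e-14 / 4.3 x 10^-10 = 2.33e-5.
[H^+] = sqrt(Ka x [C6H5NH3+]) = sqrt(2.33e-5 x 0.1090) = 0.00159 M.
pH = -log(0.00159) = 2.80.

2.80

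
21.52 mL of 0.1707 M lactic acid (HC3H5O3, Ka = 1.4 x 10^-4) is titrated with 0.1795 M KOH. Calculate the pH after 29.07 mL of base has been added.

n(acid) = 0.1707 x 0.02152 = 0.003673 mol; n(KOH) added = 0.1795 x 0.02907 = 0.005218 mol.
Base is in excess by 0.005218 - 0.003673 = 0.001545 mol in a total volume of 0.05059 L.
[OH^-] = 0.001545/0.05059 = 0.03053 M, so pOH = 1.52 and pH = 14.00 - 1.52 = 12.48.

12.48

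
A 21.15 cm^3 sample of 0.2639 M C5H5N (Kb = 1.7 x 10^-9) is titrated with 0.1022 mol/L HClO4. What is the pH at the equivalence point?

3.18

n(C5H5N) = 0.2639 x 0.02115 = 0.005581 mol; V(HClO4) at equivalence = 0.005581/0.1022 = 0.05461 L.
At equivalence the base is fully converted to C5H5NH+; total volume = 0.07576 L, so [C5H5NH+] = 0.005581/0.07576 = 0.07367 M.
Ka(C5H5NH+) = Kw/Kb = 1.0e-14 / 1.7 x 10^-9 = 5.88e-6.
[H^+] = sqrt(Ka x [C5H5NH+]) = sqrt(5.88e-6 x 0.07367) = 0.000658 M.
pH = -log(0.000658) = 3.18.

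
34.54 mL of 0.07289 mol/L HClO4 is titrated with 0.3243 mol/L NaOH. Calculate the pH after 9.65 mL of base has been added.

12.14

n(acid) = 0.07289 x 0.03454 = 0.002518 mol; n(NaOH) added = 0.3243 x 0.009650 = 0.003129 mol.
Base is in excess by 0.003129 - 0.002518 = 0.0006119 mol in a total volume of 0.04419 L.
[OH^-] = 0.0006119/0.04419 = 0.01385 M, so pOH = 1.86 and pH = 14.00 - 1.86 = 12.14.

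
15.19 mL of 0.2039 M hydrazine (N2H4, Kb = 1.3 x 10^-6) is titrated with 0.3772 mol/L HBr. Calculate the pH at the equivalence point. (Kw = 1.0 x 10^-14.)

4.50

n(N2H4) = 0.2039 x 0.01519 = 0.003097 mol; V(HBr) at equivalence = 0.003097/0.3772 = 0.008211 L.
At equivalence the base is fully converted to N2H5+; total volume = 0.02340 L, so [N2H5+] = 0.003097/0.02340 = 0.1324 M.
Ka(N2H5+) = Kw/Kb = 1.0e-14 / 1.3 x 10^-6 = 7.69e-9.
[H^+] = sqrt(Ka x [N2H5+]) = sqrt(7.69e-9 x 0.1324) = 3.19e-5 M.
pH = -log(3.19e-5) = 4.50.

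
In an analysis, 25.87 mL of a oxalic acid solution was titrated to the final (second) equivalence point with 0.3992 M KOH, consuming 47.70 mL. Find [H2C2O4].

n(KOH) = 0.3992 x 0.04770 = 0.01904 mol.
At the final (second) equivalence point, 2 mol OH^- react per mol H2C2O4, so n(H2C2O4) = 0.01904 / 2 = 0.009521 mol.
[H2C2O4] = 0.009521 / 0.02587 L = 0.368 M.

0.368 M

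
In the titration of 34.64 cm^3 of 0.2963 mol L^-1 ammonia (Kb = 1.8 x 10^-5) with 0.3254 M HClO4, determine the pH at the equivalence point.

n(NH3) = 0.2963 x 0.03464 = 0.01026 mol; V(HClO4) at equivalence = 0.01026/0.3254 = 0.03154 L.
At equivalence the base is fully converted to NH4+; total volume = 0.06618 L, so [NH4+] = 0.01026/0.06618 = 0.1551 M.
Ka(NH4+) = Kw/Kb = 1.0e-14 / 1.8 x 10^-5 = 5.56e-10.
[H^+] = sqrt(Ka x [NH4+]) = sqrt(5.56e-10 x 0.1551) = 9.28e-6 M.
pH = -log(9.28e-6) = 5.03.

5.03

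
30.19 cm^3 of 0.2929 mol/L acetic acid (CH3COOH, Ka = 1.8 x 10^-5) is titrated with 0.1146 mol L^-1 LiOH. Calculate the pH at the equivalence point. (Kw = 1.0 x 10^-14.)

n(CH3COOH) = 0.2929 x 0.03019 = 0.008843 mol; V(LiOH) at equivalence = 0.008843/0.1146 = 0.07716 L.
At equivalence all the acid is converted to CH3COO-; total volume = 0.03019 + 0.07716 = 0.1074 L, so [CH3COO-] = 0.008843/0.1074 = 0.08237 M.
Kb = Kw/Ka = 1.0e-14 / 1.8 x 10^-5 = 5.56e-10.
[OH^-] = sqrt(Kb x [CH3COO-]) = sqrt(5.56e-10 x 0.08237) = 6.76e-6 M.
pOH = 5.17, so pH = 14.00 - 5.17 = 8.83.

8.83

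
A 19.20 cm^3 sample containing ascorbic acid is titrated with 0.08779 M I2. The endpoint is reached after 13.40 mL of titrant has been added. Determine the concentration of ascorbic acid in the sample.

n(I2) = 0.08779 x 0.01340 = 0.001176 mol.
From the balanced equation, 1 mol I2 reacts with 1 mol ascorbic acid, so n(ascorbic acid) = 0.001176 x 1/1 = 0.001176 mol.
[ascorbic acid] = 0.001176 / 0.01920 L = 0.0613 M.

0.0613 M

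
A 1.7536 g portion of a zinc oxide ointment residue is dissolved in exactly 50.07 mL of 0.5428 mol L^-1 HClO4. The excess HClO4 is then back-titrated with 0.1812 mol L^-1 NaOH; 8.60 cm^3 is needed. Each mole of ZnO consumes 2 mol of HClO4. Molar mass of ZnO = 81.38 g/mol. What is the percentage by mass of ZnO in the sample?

Total n(HClO4) added = 0.5428 x 0.05007 = 0.02718 mol.
n(NaOH) used = 0.1812 x 0.008600 = 0.001558 mol, which equals the excess n(HClO4).
So n(HClO4) consumed by the sample = 0.02718 - 0.001558 = 0.02562 mol.
n(ZnO) = 0.02562 / 2 = 0.01281 mol.
mass ZnO = 0.01281 x 81.38 = 1.042 g, so %ZnO = 1.042/1.7536 x 100 = 59.4%.

59.4%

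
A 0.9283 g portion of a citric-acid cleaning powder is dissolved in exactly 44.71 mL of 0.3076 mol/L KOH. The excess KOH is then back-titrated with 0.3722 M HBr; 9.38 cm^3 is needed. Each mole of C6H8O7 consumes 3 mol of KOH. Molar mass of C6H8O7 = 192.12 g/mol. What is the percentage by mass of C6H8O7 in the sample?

Total n(KOH) added = 0.3076 x 0.04471 = 0.01375 mol.
n(HBr) used = 0.3722 x 0.009380 = 0.003491 mol, which equals the excess n(KOH).
So n(KOH) consumed by the sample = 0.01375 - 0.003491 = 0.01026 mol.
n(C6H8O7) = 0.01026 / 3 = 0.003421 mol.
mass C6H8O7 = 0.003421 x 192.12 = 0.6572 g, so %C6H8O7 = 0.6572/0.9283 x 100 = 70.8%.

70.8%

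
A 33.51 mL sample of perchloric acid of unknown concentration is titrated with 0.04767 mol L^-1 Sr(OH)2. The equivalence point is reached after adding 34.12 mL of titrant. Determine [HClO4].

0.0971 M

n(Sr(OH)2) delivered = 0.04767 x 0.03412 = 0.001627 mol.
The reaction is 2 HClO4 + 1 Sr(OH)2, so n(HClO4) = 0.001627 x 2/1 = 0.003253 mol.
[HClO4] = 0.003253 mol / 0.03351 L = 0.0971 M.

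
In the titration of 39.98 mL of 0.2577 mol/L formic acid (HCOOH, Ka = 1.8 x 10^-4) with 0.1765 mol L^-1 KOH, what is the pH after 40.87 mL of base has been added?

Initial n(HCOOH) = 0.2577 x 0.03998 = 0.01030 mol.
n(KOH) added = 0.1765 x 0.04087 = 0.007214 mol, converting that many moles of HCOOH to HCOO-.
Remaining n(HCOOH) = 0.003089 mol; n(HCOO-) = 0.007214 mol.
By Henderson-Hasselbalch, pH = pKa + log([A^-]/[HA]) = 3.74 + log(0.007214/0.003089) = 3.74 + (+0.37) = 4.11.

4.11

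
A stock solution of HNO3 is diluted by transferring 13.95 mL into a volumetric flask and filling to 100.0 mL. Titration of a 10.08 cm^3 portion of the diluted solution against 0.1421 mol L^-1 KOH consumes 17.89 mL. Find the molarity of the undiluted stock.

n(KOH) = 0.1421 x 0.01789 = 0.002542 mol.
n(HNO3) in the aliquot = 0.002542 mol.
[diluted HNO3] = 0.002542 / 0.01008 = 0.2522 M.
Dilution factor = 100.0/13.95 = 7.168, so [stock] = 0.2522 x 7.168 = 1.81 M.

1.81 M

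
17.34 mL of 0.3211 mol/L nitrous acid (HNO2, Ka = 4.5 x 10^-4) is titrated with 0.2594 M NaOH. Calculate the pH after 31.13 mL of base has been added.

n(acid) = 0.3211 x 0.01734 = 0.005568 mol; n(NaOH) added = 0.2594 x 0.03113 = 0.008075 mol.
Base is in excess by 0.008075 - 0.005568 = 0.002507 mol in a total volume of 0.04847 L.
[OH^-] = 0.002507/0.04847 = 0.05173 M, so pOH = 1.29 and pH = 14.00 - 1.29 = 12.71.

12.71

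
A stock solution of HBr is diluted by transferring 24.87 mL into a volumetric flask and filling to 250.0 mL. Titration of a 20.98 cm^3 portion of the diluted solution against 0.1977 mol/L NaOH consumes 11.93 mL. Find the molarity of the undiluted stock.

n(NaOH) = 0.1977 x 0.01193 = 0.002359 mol.
n(HBr) in the aliquot = 0.002359 mol.
[diluted HBr] = 0.002359 / 0.02098 = 0.1124 M.
Dilution factor = 250.0/24.87 = 10.05, so [stock] = 0.1124 x 10.05 = 1.13 M.

1.13 M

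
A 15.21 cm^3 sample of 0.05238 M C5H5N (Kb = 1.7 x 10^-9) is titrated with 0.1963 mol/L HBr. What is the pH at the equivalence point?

n(C5H5N) = 0.05238 x 0.01521 = 0.0007967 mol; V(HBr) at equivalence = 0.0007967/0.1963 = 0.004059 L.
At equivalence the base is fully converted to C5H5NH+; total volume = 0.01927 L, so [C5H5NH+] = 0.0007967/0.01927 = 0.04135 M.
Ka(C5H5NH+) = Kw/Kb = 1.0e-14 / 1.7 x 10^-9 = 5.88e-6.
[H^+] = sqrt(Ka x [C5H5NH+]) = sqrt(5.88e-6 x 0.04135) = 0.000493 M.
pH = -log(0.000493) = 3.31.

3.31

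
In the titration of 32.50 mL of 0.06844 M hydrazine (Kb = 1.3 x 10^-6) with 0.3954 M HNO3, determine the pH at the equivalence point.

n(N2H4) = 0.06844 x 0.03250 = 0.002224 mol; V(HNO3) at equivalence = 0.002224/0.3954 = 0.005625 L.
At equivalence the base is fully converted to N2H5+; total volume = 0.03813 L, so [N2H5+] = 0.002224/0.03813 = 0.05834 M.
Ka(N2H5+) = Kw/Kb = 1.0e-14 / 1.3 x 10^-6 = 7.69e-9.
[H^+] = sqrt(Ka x [N2H5+]) = sqrt(7.69e-9 x 0.05834) = 2.12e-5 M.
pH = -log(2.12e-5) = 4.67.

4.67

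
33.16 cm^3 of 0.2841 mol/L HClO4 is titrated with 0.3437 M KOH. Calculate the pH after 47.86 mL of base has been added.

n(acid) = 0.2841 x 0.03316 = 0.009421 mol; n(KOH) added = 0.3437 x 0.04786 = 0.01645 mol.
Base is in excess by 0.01645 - 0.009421 = 0.007029 mol in a total volume of 0.08102 L.
[OH^-] = 0.007029/0.08102 = 0.08675 M, so pOH = 1.06 and pH = 14.00 - 1.06 = 12.94.

12.94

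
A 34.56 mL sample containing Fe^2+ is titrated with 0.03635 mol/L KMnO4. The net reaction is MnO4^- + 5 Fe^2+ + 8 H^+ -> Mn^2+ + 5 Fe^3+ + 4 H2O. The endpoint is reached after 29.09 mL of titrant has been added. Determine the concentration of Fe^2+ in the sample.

0.153 M

n(KMnO4) = 0.03635 x 0.02909 = 0.001057 mol.
From the balanced equation, 1 mol KMnO4 reacts with 5 mol Fe^2+, so n(Fe^2+) = 0.001057 x 5/1 = 0.005287 mol.
[Fe^2+] = 0.005287 / 0.03456 L = 0.153 M.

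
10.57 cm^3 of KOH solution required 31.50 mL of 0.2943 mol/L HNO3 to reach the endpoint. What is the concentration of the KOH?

0.877 M

n(HNO3) delivered = 0.2943 x 0.03150 = 0.009270 mol.
For a 1:1 reaction, n(KOH) = 0.009270 mol.
[KOH] = 0.009270 mol / 0.01057 L = 0.877 M.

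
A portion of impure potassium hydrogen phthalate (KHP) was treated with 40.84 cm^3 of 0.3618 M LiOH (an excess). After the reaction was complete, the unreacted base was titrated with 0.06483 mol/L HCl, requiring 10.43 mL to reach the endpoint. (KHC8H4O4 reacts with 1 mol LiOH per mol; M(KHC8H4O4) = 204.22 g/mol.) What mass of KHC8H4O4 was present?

Total n(LiOH) added = 0.3618 x 0.04084 = 0.01478 mol.
n(HCl) used = 0.06483 x 0.01043 = 0.0006762 mol, which equals the excess n(LiOH).
So n(LiOH) consumed by the sample = 0.01478 - 0.0006762 = 0.01410 mol.
n(KHC8H4O4) = 0.01410 / 1 = 0.01410 mol.
mass = 0.01410 mol x 204.22 g/mol = 2.88 g.

2.88 g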